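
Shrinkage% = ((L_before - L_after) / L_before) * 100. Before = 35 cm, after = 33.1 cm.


Formula: Shrinkage% = ((L_before - L_after) / L_before) * 100
Step 1: Shrinkage = 35 - 33.1 = 1.9 cm
Step 2: Shrinkage% = (1.9 / 35) * 100
Step 3: Shrinkage% = 0.054286 * 100 = 5.4286% ≈ 5.4%

5.4%


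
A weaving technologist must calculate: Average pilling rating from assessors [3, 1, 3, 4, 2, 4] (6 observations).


Formula: Mean = sum / count
Sum = 3 + 1 + 3 + 4 + 2 + 4 = 17
Mean = 17 / 6 = 2.8

2.8


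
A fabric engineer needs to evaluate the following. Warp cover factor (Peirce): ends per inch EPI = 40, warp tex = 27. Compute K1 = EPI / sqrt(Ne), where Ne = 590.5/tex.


Formula: K1 = EPI / sqrt(Ne), with Ne = 590.5 / tex_warp
Step 1: Ne = 590.5 / 27 = 21.87
Step 2: sqrt(Ne) = sqrt(21.87) = 4.6765
Step 3: K1 = 40 / 4.6765 = 8.6

8.6


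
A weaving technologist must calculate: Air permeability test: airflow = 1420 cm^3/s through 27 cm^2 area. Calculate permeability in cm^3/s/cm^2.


Formula: Air Permeability = Airflow / Test Area
AP = 1420 cm^3/s / 27 cm^2
AP = 52.6 cm^3/s/cm^2

52.6 cm^3/s/cm^2


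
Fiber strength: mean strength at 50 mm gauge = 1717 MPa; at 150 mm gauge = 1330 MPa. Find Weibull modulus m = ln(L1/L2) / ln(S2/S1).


Formula: m = ln(L1/L2) / ln(S2/S1)
Step 1: ln(L1/L2) = ln(50/150) = -1.09861
Step 2: S2/S1 = 1330/1717 = 0.77461
Step 3: ln(S2/S1) = ln(0.77461) = -0.25540
Step 4: m = -1.09861 / -0.25540 = 4.30

4.30 (Weibull m)


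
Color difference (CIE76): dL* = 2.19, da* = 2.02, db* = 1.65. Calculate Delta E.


Formula: Delta E = sqrt(dL*^2 + da*^2 + db*^2)
Step 1: dL*^2 = 2.19^2 = 4.7961
Step 2: da*^2 = 2.02^2 = 4.0804
Step 3: db*^2 = 1.65^2 = 2.7225
Step 4: Sum = 4.7961 + 4.0804 + 2.7225 = 11.599
Step 5: Delta E = sqrt(11.599) = 3.41

3.41 Delta E


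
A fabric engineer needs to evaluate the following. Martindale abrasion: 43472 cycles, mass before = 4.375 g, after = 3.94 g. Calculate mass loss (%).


Formula: Mass loss% = ((m_before - m_after) / m_before) * 100
Step 1: Mass loss = 4.375 - 3.94 = 0.435 g
Step 2: Ratio = 0.435 / 4.375 = 0.0994286
Step 3: Mass loss% = 0.0994286 * 100 = 9.94286% ≈ 9.94%

9.94%


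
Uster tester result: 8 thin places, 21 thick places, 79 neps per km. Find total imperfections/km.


Formula: Total = thin places + thick places + neps
Total = 8 + 21 + 79
Total = 108 imperfections/km

108 imperfections/km


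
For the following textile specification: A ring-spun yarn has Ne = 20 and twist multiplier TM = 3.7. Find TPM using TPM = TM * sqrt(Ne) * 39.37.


Formula: TPM = TM * sqrt(Ne) * 39.37
Step 1: sqrt(Ne) = sqrt(20) = 4.4721
Step 2: TM * sqrt(Ne) = 3.7 * 4.4721 = 16.5468
Step 3: TPM = 16.5468 * 39.37 = 651 twists/m

651 twists/m


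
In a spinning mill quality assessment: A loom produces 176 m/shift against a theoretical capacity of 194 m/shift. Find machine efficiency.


Formula: Efficiency% = (Actual output / Theoretical output) * 100
Efficiency% = (176 / 194) * 100
Efficiency% = 0.907216 * 100 = 90.7216% ≈ 90.7%

90.7%


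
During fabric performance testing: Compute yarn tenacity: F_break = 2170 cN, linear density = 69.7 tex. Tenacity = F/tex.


Formula: Tenacity = Breaking force / Linear density
Tenacity = 2170 cN / 69.7 tex
Tenacity = 31.13 cN/tex

31.13 cN/tex


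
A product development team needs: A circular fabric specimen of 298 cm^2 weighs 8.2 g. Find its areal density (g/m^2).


Formula: GSM = mass_g / area_m2
Step 1: Convert area: 298 cm^2 = 298 / 10000 = 0.0298 m^2
Step 2: GSM = 8.2 g / 0.0298 m^2 = 275.2 g/m^2

275.2 g/m^2


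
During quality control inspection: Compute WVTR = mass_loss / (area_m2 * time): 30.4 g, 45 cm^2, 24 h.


Formula: WVTR = mass_loss / (area * time)
Step 1: Convert area: 45 cm^2 = 0.0045 m^2
Step 2: WVTR = 30.4 g / (0.0045 m^2 * 24 h)
Step 3: WVTR = 30.4 / 0.108 = 281.5 g/m^2/h

281.5 g/m^2/h


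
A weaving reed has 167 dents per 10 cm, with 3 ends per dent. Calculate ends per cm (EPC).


Formula: EPC = (dents per 10 cm * ends per dent) / 10
Step 1: Total ends per 10 cm = 167 * 3 = 501
Step 2: EPC = 501 / 10 = 50.1 ends/cm

50.1 ends/cm


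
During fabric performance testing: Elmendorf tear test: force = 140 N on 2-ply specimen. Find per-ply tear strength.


Formula: Per-ply strength = Total force / Number of plies
Per-ply = 140 N / 2
Per-ply = 70 N

70 N


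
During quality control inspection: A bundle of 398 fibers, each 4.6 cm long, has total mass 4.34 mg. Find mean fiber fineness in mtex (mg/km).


Formula: fineness (mtex) = mass (mg) / total length (km) = (mass_mg / total_length_m) * 1000
Step 1: Convert fiber length: 4.6 cm = 0.046 m
Step 2: Total fiber length = 398 * 0.046 = 18.308 m
Step 3: Linear density = 4.34 mg / 18.308 m = 0.2371 mg/m
Step 4: fineness = 0.2371 * 1000 = 237.1 mtex

237.1 mtex


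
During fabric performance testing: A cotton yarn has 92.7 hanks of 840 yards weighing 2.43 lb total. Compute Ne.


Formula: Ne = hanks / mass_lb
Substituting: Ne = 92.7 / 2.43
Ne = 38.1

38.1 Ne


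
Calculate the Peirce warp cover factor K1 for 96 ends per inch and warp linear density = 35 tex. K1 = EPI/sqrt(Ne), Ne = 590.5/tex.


Formula: K1 = EPI / sqrt(Ne), with Ne = 590.5 / tex_warp
Step 1: Ne = 590.5 / 35 = 16.871
Step 2: sqrt(Ne) = sqrt(16.871) = 4.1074
Step 3: K1 = 96 / 4.1074 = 23.4

23.4


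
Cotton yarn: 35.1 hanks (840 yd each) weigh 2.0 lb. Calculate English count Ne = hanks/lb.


Formula: Ne = hanks / mass_lb
Substituting: Ne = 35.1 / 2.0
Ne = 17.6

17.6 Ne


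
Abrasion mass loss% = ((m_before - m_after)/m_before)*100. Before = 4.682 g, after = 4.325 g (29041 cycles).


Formula: Mass loss% = ((m_before - m_after) / m_before) * 100
Step 1: Mass loss = 4.682 - 4.325 = 0.357 g
Step 2: Ratio = 0.357 / 4.682 = 0.0762495
Step 3: Mass loss% = 0.0762495 * 100 = 7.62495% ≈ 7.62%

7.62%


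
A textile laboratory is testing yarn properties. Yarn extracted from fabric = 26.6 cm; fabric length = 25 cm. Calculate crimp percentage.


Formula: Crimp% = ((L_yarn - L_fabric) / L_fabric) * 100
Step 1: Extension = 26.6 - 25 = 1.6 cm
Step 2: Crimp% = (1.6 / 25) * 100
Step 3: Crimp% = 0.064 * 100 = 6.4%

6.4%


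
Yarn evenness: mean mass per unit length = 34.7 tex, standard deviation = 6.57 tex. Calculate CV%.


Formula: CV% = (standard deviation / mean) * 100
Step 1: Ratio = 6.57 / 34.7 = 0.189337
Step 2: CV% = 0.189337 * 100 = 18.9337% ≈ 18.9%

18.9%


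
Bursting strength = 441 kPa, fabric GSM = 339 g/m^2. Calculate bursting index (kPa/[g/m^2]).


Formula: Bursting Index = Bursting Strength / Fabric GSM
BI = 441 kPa / 339 g/m^2
BI = 1.301 kPa/(g/m^2)

1.301 kPa/(g/m^2)


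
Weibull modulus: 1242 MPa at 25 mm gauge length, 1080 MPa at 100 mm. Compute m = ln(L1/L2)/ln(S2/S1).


Formula: m = ln(L1/L2) / ln(S2/S1)
Step 1: ln(L1/L2) = ln(25/100) = -1.38629
Step 2: S2/S1 = 1080/1242 = 0.86957
Step 3: ln(S2/S1) = ln(0.86957) = -0.13976
Step 4: m = -1.38629 / -0.13976 = 9.92

9.92 (Weibull m)


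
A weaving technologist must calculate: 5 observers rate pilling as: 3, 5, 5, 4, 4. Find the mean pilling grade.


Formula: Mean = sum / count
Sum = 3 + 5 + 5 + 4 + 4 = 21
Mean = 21 / 5 = 4.2

4.2


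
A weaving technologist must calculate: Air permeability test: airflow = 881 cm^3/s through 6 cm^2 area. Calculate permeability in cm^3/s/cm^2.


Formula: Air Permeability = Airflow / Test Area
AP = 881 cm^3/s / 6 cm^2
AP = 146.8 cm^3/s/cm^2

146.8 cm^3/s/cm^2


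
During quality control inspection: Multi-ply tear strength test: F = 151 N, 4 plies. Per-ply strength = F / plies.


Formula: Per-ply strength = Total force / Number of plies
Per-ply = 151 N / 4
Per-ply = 37.75 N

37.75 N


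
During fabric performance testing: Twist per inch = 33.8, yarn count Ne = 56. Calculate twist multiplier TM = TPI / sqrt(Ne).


Formula: TM = TPI / sqrt(Ne)
Step 1: sqrt(Ne) = sqrt(56) = 7.4833
Step 2: TM = 33.8 / 7.4833 = 4.52

4.52 TM


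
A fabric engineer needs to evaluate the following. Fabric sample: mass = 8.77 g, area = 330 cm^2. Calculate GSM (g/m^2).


Formula: GSM = mass_g / area_m2
Step 1: Convert area: 330 cm^2 = 330 / 10000 = 0.033 m^2
Step 2: GSM = 8.77 g / 0.033 m^2 = 265.8 g/m^2

265.8 g/m^2


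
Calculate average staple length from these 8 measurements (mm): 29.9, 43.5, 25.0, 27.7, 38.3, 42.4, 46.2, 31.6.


Formula: Mean = sum of lengths / count
Sum = 29.9 + 43.5 + 25.0 + 27.7 + 38.3 + 42.4 + 46.2 + 31.6
Sum = 284.6 mm
Mean = 284.6 / 8 = 35.58 mm

35.58 mm


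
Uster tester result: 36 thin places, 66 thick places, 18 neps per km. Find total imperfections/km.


Formula: Total = thin places + thick places + neps
Total = 36 + 66 + 18
Total = 120 imperfections/km

120 imperfections/km


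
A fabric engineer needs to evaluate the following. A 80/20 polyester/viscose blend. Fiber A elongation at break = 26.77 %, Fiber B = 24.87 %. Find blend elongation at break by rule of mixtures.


Formula: Blend property = (fraction_A * property_A) + (fraction_B * property_B)
Step 1: Contribution A = 80/100 * 26.77 % = 21.416 %
Step 2: Contribution B = 20/100 * 24.87 % = 4.974 %
Step 3: Blend elongation at break = 21.416 + 4.974 = 26.39 %

26.39 %


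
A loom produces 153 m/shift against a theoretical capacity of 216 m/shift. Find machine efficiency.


Formula: Efficiency% = (Actual output / Theoretical output) * 100
Efficiency% = (153 / 216) * 100
Efficiency% = 0.708333 * 100 = 70.8333% ≈ 70.8%

70.8%


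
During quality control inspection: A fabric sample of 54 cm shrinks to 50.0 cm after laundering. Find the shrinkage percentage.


Formula: Shrinkage% = ((L_before - L_after) / L_before) * 100
Step 1: Shrinkage = 54 - 50.0 = 4.0 cm
Step 2: Shrinkage% = (4.0 / 54) * 100
Step 3: Shrinkage% = 0.074074 * 100 = 7.4074% ≈ 7.4%

7.4%


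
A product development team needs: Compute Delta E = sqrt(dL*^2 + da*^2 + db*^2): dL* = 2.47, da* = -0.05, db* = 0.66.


Formula: Delta E = sqrt(dL*^2 + da*^2 + db*^2)
Step 1: dL*^2 = 2.47^2 = 6.1009
Step 2: da*^2 = (-0.05)^2 = 0.0025
Step 3: db*^2 = 0.66^2 = 0.4356
Step 4: Sum = 6.1009 + 0.0025 + 0.4356 = 6.539
Step 5: Delta E = sqrt(6.539) = 2.56

2.56 Delta E


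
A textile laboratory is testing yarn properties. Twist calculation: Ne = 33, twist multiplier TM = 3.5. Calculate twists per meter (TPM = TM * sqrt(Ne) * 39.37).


Formula: TPM = TM * sqrt(Ne) * 39.37
Step 1: sqrt(Ne) = sqrt(33) = 5.7446
Step 2: TM * sqrt(Ne) = 3.5 * 5.7446 = 20.1061
Step 3: TPM = 20.1061 * 39.37 = 792 twists/m

792 twists/m


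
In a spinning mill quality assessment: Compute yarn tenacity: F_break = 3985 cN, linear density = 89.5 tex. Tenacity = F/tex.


Formula: Tenacity = Breaking force / Linear density
Tenacity = 3985 cN / 89.5 tex
Tenacity = 44.53 cN/tex

44.53 cN/tex


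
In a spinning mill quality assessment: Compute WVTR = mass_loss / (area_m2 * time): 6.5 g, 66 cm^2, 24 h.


Formula: WVTR = mass_loss / (area * time)
Step 1: Convert area: 66 cm^2 = 0.0066 m^2
Step 2: WVTR = 6.5 g / (0.0066 m^2 * 24 h)
Step 3: WVTR = 6.5 / 0.1584 = 41.0 g/m^2/h

41.0 g/m^2/h


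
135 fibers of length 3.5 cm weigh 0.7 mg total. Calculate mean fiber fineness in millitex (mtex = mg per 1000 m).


Formula: fineness (mtex) = mass (mg) / total length (km) = (mass_mg / total_length_m) * 1000
Step 1: Convert fiber length: 3.5 cm = 0.035 m
Step 2: Total fiber length = 135 * 0.035 = 4.725 m
Step 3: Linear density = 0.7 mg / 4.725 m = 0.1481 mg/m
Step 4: fineness = 0.1481 * 1000 = 148.1 mtex

148.1 mtex


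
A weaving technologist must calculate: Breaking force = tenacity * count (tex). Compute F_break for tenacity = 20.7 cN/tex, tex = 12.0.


Formula: Breaking force = Tenacity * Linear density
F = 20.7 cN/tex * 12.0 tex
F = 248.40 cN

248.40 cN


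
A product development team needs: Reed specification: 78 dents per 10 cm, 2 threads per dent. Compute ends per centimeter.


Formula: EPC = (dents per 10 cm * ends per dent) / 10
Step 1: Total ends per 10 cm = 78 * 2 = 156
Step 2: EPC = 156 / 10 = 15.6 ends/cm

15.6 ends/cm


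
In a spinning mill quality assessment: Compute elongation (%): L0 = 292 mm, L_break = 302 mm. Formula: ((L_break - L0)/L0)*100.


Formula: Elongation (%) = ((L_break - L0) / L0) * 100
Step 1: Extension = 302 - 292 = 10 mm
Step 2: Elongation = (10 / 292) * 100
Step 3: Elongation = 0.034247 * 100 = 3.4247% ≈ 3.4%

3.4%


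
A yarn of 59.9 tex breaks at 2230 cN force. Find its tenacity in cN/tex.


Formula: Tenacity = Breaking force / Linear density
Tenacity = 2230 cN / 59.9 tex
Tenacity = 37.23 cN/tex

37.23 cN/tex


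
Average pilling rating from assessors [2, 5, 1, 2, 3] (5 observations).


Formula: Mean = sum / count
Sum = 2 + 5 + 1 + 2 + 3 = 13
Mean = 13 / 5 = 2.6

2.6


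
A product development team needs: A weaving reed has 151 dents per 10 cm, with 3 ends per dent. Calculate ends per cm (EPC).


Formula: EPC = (dents per 10 cm * ends per dent) / 10
Step 1: Total ends per 10 cm = 151 * 3 = 453
Step 2: EPC = 453 / 10 = 45.3 ends/cm

45.3 ends/cm


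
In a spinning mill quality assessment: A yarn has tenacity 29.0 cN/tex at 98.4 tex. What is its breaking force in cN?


Formula: Breaking force = Tenacity * Linear density
F = 29.0 cN/tex * 98.4 tex
F = 2853.60 cN

2853.60 cN


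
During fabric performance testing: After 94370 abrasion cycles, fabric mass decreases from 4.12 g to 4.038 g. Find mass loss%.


Formula: Mass loss% = ((m_before - m_after) / m_before) * 100
Step 1: Mass loss = 4.12 - 4.038 = 0.082 g
Step 2: Ratio = 0.082 / 4.12 = 0.0199029
Step 3: Mass loss% = 0.0199029 * 100 = 1.99029% ≈ 1.99%

1.99%


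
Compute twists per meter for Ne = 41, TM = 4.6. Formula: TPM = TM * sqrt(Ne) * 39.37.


Formula: TPM = TM * sqrt(Ne) * 39.37
Step 1: sqrt(Ne) = sqrt(41) = 6.4031
Step 2: TM * sqrt(Ne) = 4.6 * 6.4031 = 29.4543
Step 3: TPM = 29.4543 * 39.37 = 1160 twists/m

1160 twists/m


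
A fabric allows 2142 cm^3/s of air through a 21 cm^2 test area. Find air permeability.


Formula: Air Permeability = Airflow / Test Area
AP = 2142 cm^3/s / 21 cm^2
AP = 102.0 cm^3/s/cm^2

102.0 cm^3/s/cm^2


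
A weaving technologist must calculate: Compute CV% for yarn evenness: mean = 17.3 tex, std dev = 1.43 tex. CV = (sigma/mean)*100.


Formula: CV% = (standard deviation / mean) * 100
Step 1: Ratio = 1.43 / 17.3 = 0.082659
Step 2: CV% = 0.082659 * 100 = 8.2659% ≈ 8.3%

8.3%


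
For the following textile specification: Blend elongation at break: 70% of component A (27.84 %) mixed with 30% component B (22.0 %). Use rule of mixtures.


Formula: Blend property = (fraction_A * property_A) + (fraction_B * property_B)
Step 1: Contribution A = 70/100 * 27.84 % = 19.488 %
Step 2: Contribution B = 30/100 * 22.0 % = 6.6 %
Step 3: Blend elongation at break = 19.488 + 6.6 = 26.088 %

26.088 %


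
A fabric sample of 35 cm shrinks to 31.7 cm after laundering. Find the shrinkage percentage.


Formula: Shrinkage% = ((L_before - L_after) / L_before) * 100
Step 1: Shrinkage = 35 - 31.7 = 3.3 cm
Step 2: Shrinkage% = (3.3 / 35) * 100
Step 3: Shrinkage% = 0.094286 * 100 = 9.4286% ≈ 9.4%

9.4%


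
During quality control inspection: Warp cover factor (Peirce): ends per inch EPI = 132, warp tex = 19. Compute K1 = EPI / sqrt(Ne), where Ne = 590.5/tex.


Formula: K1 = EPI / sqrt(Ne), with Ne = 590.5 / tex_warp
Step 1: Ne = 590.5 / 19 = 31.079
Step 2: sqrt(Ne) = sqrt(31.079) = 5.5749
Step 3: K1 = 132 / 5.5749 = 23.7

23.7


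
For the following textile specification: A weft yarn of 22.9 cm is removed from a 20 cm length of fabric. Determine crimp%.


Formula: Crimp% = ((L_yarn - L_fabric) / L_fabric) * 100
Step 1: Extension = 22.9 - 20 = 2.9 cm
Step 2: Crimp% = (2.9 / 20) * 100
Step 3: Crimp% = 0.145 * 100 = 14.5%

14.5%


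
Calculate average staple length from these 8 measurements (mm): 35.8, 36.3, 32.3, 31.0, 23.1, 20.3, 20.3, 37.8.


Formula: Mean = sum of lengths / count
Sum = 35.8 + 36.3 + 32.3 + 31.0 + 23.1 + 20.3 + 20.3 + 37.8
Sum = 236.9 mm
Mean = 236.9 / 8 = 29.61 mm

29.61 mm


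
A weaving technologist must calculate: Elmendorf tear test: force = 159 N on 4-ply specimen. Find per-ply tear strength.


Formula: Per-ply strength = Total force / Number of plies
Per-ply = 159 N / 4
Per-ply = 39.75 N

39.75 N


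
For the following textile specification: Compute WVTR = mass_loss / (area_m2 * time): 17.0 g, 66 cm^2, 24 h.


Formula: WVTR = mass_loss / (area * time)
Step 1: Convert area: 66 cm^2 = 0.0066 m^2
Step 2: WVTR = 17.0 g / (0.0066 m^2 * 24 h)
Step 3: WVTR = 17.0 / 0.1584 = 107.3 g/m^2/h

107.3 g/m^2/h


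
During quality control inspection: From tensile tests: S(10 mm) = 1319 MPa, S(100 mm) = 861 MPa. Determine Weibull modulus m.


Formula: m = ln(L1/L2) / ln(S2/S1)
Step 1: ln(L1/L2) = ln(10/100) = -2.30259
Step 2: S2/S1 = 861/1319 = 0.65277
Step 3: ln(S2/S1) = ln(0.65277) = -0.42653
Step 4: m = -2.30259 / -0.42653 = 5.40

5.40 (Weibull m)


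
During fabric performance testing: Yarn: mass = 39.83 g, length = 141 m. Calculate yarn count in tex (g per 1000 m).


Formula: Tex = (mass_g / length_m) * 1000
Substituting: Tex = (39.83 / 141) * 1000
Intermediate: 39.83 / 141 = 0.28248227 g/m
Tex = 0.28248227 * 1000 = 282.48 tex

282.48 tex


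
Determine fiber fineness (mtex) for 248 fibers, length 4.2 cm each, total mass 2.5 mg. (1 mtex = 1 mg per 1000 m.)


Formula: fineness (mtex) = mass (mg) / total length (km) = (mass_mg / total_length_m) * 1000
Step 1: Convert fiber length: 4.2 cm = 0.042 m
Step 2: Total fiber length = 248 * 0.042 = 10.416 m
Step 3: Linear density = 2.5 mg / 10.416 m = 0.2400 mg/m
Step 4: fineness = 0.2400 * 1000 = 240.0 mtex

240.0 mtex


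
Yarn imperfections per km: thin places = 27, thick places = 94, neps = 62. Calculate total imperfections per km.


Formula: Total = thin places + thick places + neps
Total = 27 + 94 + 62
Total = 183 imperfections/km

183 imperfections/km


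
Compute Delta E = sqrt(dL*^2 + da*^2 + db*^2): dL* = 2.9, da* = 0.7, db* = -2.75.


Formula: Delta E = sqrt(dL*^2 + da*^2 + db*^2)
Step 1: dL*^2 = 2.9^2 = 8.41
Step 2: da*^2 = 0.7^2 = 0.49
Step 3: db*^2 = (-2.75)^2 = 7.5625
Step 4: Sum = 8.41 + 0.49 + 7.5625 = 16.4625
Step 5: Delta E = sqrt(16.4625) = 4.06

4.06 Delta E


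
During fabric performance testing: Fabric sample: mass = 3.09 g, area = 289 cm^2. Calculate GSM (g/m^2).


Formula: GSM = mass_g / area_m2
Step 1: Convert area: 289 cm^2 = 289 / 10000 = 0.0289 m^2
Step 2: GSM = 3.09 g / 0.0289 m^2 = 106.9 g/m^2

106.9 g/m^2


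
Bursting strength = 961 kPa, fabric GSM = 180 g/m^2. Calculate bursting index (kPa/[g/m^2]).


Formula: Bursting Index = Bursting Strength / Fabric GSM
BI = 961 kPa / 180 g/m^2
BI = 5.339 kPa/(g/m^2)

5.339 kPa/(g/m^2)


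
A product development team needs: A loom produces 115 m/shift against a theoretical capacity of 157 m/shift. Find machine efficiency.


Formula: Efficiency% = (Actual output / Theoretical output) * 100
Efficiency% = (115 / 157) * 100
Efficiency% = 0.732484 * 100 = 73.2484% ≈ 73.2%

73.2%


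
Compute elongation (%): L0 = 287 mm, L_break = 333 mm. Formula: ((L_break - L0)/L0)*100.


Formula: Elongation (%) = ((L_break - L0) / L0) * 100
Step 1: Extension = 333 - 287 = 46 mm
Step 2: Elongation = (46 / 287) * 100
Step 3: Elongation = 0.160279 * 100 = 16.0279% ≈ 16.0%

16.0%


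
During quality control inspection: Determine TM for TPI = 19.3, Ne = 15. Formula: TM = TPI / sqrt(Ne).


Formula: TM = TPI / sqrt(Ne)
Step 1: sqrt(Ne) = sqrt(15) = 3.873
Step 2: TM = 19.3 / 3.873 = 4.98

4.98 TM


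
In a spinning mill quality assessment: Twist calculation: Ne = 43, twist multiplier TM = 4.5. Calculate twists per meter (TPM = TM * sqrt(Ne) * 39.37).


Formula: TPM = TM * sqrt(Ne) * 39.37
Step 1: sqrt(Ne) = sqrt(43) = 6.5574
Step 2: TM * sqrt(Ne) = 4.5 * 6.5574 = 29.5083
Step 3: TPM = 29.5083 * 39.37 = 1162 twists/m

1162 twists/m


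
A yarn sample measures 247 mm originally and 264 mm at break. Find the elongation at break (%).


Formula: Elongation (%) = ((L_break - L0) / L0) * 100
Step 1: Extension = 264 - 247 = 17 mm
Step 2: Elongation = (17 / 247) * 100
Step 3: Elongation = 0.068826 * 100 = 6.8826% ≈ 6.9%

6.9%


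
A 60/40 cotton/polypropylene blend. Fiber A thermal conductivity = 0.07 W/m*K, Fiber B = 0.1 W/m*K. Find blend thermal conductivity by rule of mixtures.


Formula: Blend property = (fraction_A * property_A) + (fraction_B * property_B)
Step 1: Contribution A = 60/100 * 0.07 W/m*K = 0.042 W/m*K
Step 2: Contribution B = 40/100 * 0.1 W/m*K = 0.04 W/m*K
Step 3: Blend thermal conductivity = 0.042 + 0.04 = 0.082 W/m*K

0.082 W/m*K


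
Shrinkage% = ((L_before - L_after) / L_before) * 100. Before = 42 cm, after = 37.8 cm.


Formula: Shrinkage% = ((L_before - L_after) / L_before) * 100
Step 1: Shrinkage = 42 - 37.8 = 4.2 cm
Step 2: Shrinkage% = (4.2 / 42) * 100
Step 3: Shrinkage% = 0.1 * 100 = 10.0%

10.0%


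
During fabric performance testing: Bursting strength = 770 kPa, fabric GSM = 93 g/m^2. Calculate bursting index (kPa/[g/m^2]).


Formula: Bursting Index = Bursting Strength / Fabric GSM
BI = 770 kPa / 93 g/m^2
BI = 8.280 kPa/(g/m^2)

8.280 kPa/(g/m^2)


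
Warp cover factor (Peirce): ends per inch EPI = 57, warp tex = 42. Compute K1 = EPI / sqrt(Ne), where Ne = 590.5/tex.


Formula: K1 = EPI / sqrt(Ne), with Ne = 590.5 / tex_warp
Step 1: Ne = 590.5 / 42 = 14.06
Step 2: sqrt(Ne) = sqrt(14.06) = 3.7497
Step 3: K1 = 57 / 3.7497 = 15.2

15.2


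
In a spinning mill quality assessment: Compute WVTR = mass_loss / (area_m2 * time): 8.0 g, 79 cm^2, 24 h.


Formula: WVTR = mass_loss / (area * time)
Step 1: Convert area: 79 cm^2 = 0.0079 m^2
Step 2: WVTR = 8.0 g / (0.0079 m^2 * 24 h)
Step 3: WVTR = 8.0 / 0.1896 = 42.2 g/m^2/h

42.2 g/m^2/h


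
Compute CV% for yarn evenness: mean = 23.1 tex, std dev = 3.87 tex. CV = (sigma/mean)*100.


Formula: CV% = (standard deviation / mean) * 100
Step 1: Ratio = 3.87 / 23.1 = 0.167532
Step 2: CV% = 0.167532 * 100 = 16.7532% ≈ 16.8%

16.8%


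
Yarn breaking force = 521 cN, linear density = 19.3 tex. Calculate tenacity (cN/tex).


Formula: Tenacity = Breaking force / Linear density
Tenacity = 521 cN / 19.3 tex
Tenacity = 26.99 cN/tex

26.99 cN/tex


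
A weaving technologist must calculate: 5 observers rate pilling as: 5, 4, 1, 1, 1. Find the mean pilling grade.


Formula: Mean = sum / count
Sum = 5 + 4 + 1 + 1 + 1 = 12
Mean = 12 / 5 = 2.4

2.4


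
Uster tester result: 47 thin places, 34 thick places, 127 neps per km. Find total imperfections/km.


Formula: Total = thin places + thick places + neps
Total = 47 + 34 + 127
Total = 208 imperfections/km

208 imperfections/km


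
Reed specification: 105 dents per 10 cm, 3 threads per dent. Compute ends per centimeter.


Formula: EPC = (dents per 10 cm * ends per dent) / 10
Step 1: Total ends per 10 cm = 105 * 3 = 315
Step 2: EPC = 315 / 10 = 31.5 ends/cm

31.5 ends/cm


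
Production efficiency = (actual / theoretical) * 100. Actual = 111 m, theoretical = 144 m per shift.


Formula: Efficiency% = (Actual output / Theoretical output) * 100
Efficiency% = (111 / 144) * 100
Efficiency% = 0.770833 * 100 = 77.0833% ≈ 77.1%

77.1%


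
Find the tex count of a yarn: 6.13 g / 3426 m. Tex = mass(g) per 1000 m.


Formula: Tex = (mass_g / length_m) * 1000
Substituting: Tex = (6.13 / 3426) * 1000
Intermediate: 6.13 / 3426 = 0.00178926 g/m
Tex = 0.00178926 * 1000 = 1.79 tex

1.79 tex


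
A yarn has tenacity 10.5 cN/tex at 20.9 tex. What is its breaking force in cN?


Formula: Breaking force = Tenacity * Linear density
F = 10.5 cN/tex * 20.9 tex
F = 219.45 cN

219.45 cN


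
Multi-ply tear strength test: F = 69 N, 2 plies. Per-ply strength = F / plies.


Formula: Per-ply strength = Total force / Number of plies
Per-ply = 69 N / 2
Per-ply = 34.5 N

34.5 N


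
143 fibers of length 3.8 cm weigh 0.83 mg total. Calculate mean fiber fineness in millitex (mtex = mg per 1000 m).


Formula: fineness (mtex) = mass (mg) / total length (km) = (mass_mg / total_length_m) * 1000
Step 1: Convert fiber length: 3.8 cm = 0.038 m
Step 2: Total fiber length = 143 * 0.038 = 5.434 m
Step 3: Linear density = 0.83 mg / 5.434 m = 0.1527 mg/m
Step 4: fineness = 0.1527 * 1000 = 152.7 mtex

152.7 mtex


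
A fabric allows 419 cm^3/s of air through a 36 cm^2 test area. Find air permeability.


Formula: Air Permeability = Airflow / Test Area
AP = 419 cm^3/s / 36 cm^2
AP = 11.6 cm^3/s/cm^2

11.6 cm^3/s/cm^2


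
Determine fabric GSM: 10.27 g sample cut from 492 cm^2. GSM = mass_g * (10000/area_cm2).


Formula: GSM = mass_g / area_m2
Step 1: Convert area: 492 cm^2 = 492 / 10000 = 0.0492 m^2
Step 2: GSM = 10.27 g / 0.0492 m^2 = 208.7 g/m^2

208.7 g/m^2


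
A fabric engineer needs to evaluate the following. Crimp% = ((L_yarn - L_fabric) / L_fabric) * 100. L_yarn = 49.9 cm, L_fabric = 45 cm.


Formula: Crimp% = ((L_yarn - L_fabric) / L_fabric) * 100
Step 1: Extension = 49.9 - 45 = 4.9 cm
Step 2: Crimp% = (4.9 / 45) * 100
Step 3: Crimp% = 0.108889 * 100 = 10.8889% ≈ 10.9%

10.9%


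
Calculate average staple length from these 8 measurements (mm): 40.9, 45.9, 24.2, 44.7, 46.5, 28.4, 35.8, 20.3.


Formula: Mean = sum of lengths / count
Sum = 40.9 + 45.9 + 24.2 + 44.7 + 46.5 + 28.4 + 35.8 + 20.3
Sum = 286.7 mm
Mean = 286.7 / 8 = 35.84 mm

35.84 mm


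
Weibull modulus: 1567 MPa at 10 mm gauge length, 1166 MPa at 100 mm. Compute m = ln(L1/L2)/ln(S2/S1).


Formula: m = ln(L1/L2) / ln(S2/S1)
Step 1: ln(L1/L2) = ln(10/100) = -2.30259
Step 2: S2/S1 = 1166/1567 = 0.7441
Step 3: ln(S2/S1) = ln(0.7441) = -0.29558
Step 4: m = -2.30259 / -0.29558 = 7.79

7.79 (Weibull m)


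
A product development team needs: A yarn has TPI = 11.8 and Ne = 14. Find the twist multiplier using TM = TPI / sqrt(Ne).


Formula: TM = TPI / sqrt(Ne)
Step 1: sqrt(Ne) = sqrt(14) = 3.7417
Step 2: TM = 11.8 / 3.7417 = 3.15

3.15 TM


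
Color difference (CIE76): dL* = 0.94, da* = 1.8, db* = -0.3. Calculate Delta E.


Formula: Delta E = sqrt(dL*^2 + da*^2 + db*^2)
Step 1: dL*^2 = 0.94^2 = 0.8836
Step 2: da*^2 = 1.8^2 = 3.24
Step 3: db*^2 = (-0.3)^2 = 0.09
Step 4: Sum = 0.8836 + 3.24 + 0.09 = 4.2136
Step 5: Delta E = sqrt(4.2136) = 2.05

2.05 Delta E


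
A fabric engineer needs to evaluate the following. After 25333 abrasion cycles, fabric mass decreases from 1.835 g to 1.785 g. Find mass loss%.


Formula: Mass loss% = ((m_before - m_after) / m_before) * 100
Step 1: Mass loss = 1.835 - 1.785 = 0.05 g
Step 2: Ratio = 0.05 / 1.835 = 0.027248
Step 3: Mass loss% = 0.027248 * 100 = 2.7248% ≈ 2.72%

2.72%


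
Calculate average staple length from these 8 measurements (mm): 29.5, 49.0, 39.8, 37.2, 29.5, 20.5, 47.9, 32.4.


Formula: Mean = sum of lengths / count
Sum = 29.5 + 49.0 + 39.8 + 37.2 + 29.5 + 20.5 + 47.9 + 32.4
Sum = 285.8 mm
Mean = 285.8 / 8 = 35.73 mm

35.73 mm


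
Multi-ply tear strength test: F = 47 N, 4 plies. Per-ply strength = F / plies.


Formula: Per-ply strength = Total force / Number of plies
Per-ply = 47 N / 4
Per-ply = 11.75 N

11.75 N


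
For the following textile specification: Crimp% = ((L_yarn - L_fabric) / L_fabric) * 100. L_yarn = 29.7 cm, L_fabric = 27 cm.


Formula: Crimp% = ((L_yarn - L_fabric) / L_fabric) * 100
Step 1: Extension = 29.7 - 27 = 2.7 cm
Step 2: Crimp% = (2.7 / 27) * 100
Step 3: Crimp% = 0.1 * 100 = 10.0%

10.0%


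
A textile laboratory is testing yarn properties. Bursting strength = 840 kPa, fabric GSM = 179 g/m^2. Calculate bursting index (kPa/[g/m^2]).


Formula: Bursting Index = Bursting Strength / Fabric GSM
BI = 840 kPa / 179 g/m^2
BI = 4.693 kPa/(g/m^2)

4.693 kPa/(g/m^2)


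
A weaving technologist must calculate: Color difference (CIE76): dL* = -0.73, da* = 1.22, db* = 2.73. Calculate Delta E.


Formula: Delta E = sqrt(dL*^2 + da*^2 + db*^2)
Step 1: dL*^2 = (-0.73)^2 = 0.5329
Step 2: da*^2 = 1.22^2 = 1.4884
Step 3: db*^2 = 2.73^2 = 7.4529
Step 4: Sum = 0.5329 + 1.4884 + 7.4529 = 9.4742
Step 5: Delta E = sqrt(9.4742) = 3.08

3.08 Delta E


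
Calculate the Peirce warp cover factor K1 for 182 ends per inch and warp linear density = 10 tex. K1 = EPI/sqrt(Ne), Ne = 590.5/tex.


Formula: K1 = EPI / sqrt(Ne), with Ne = 590.5 / tex_warp
Step 1: Ne = 590.5 / 10 = 59.05
Step 2: sqrt(Ne) = sqrt(59.05) = 7.6844
Step 3: K1 = 182 / 7.6844 = 23.7

23.7


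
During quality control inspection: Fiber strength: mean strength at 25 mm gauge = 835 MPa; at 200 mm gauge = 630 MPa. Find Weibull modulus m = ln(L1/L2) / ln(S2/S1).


Formula: m = ln(L1/L2) / ln(S2/S1)
Step 1: ln(L1/L2) = ln(25/200) = -2.07944
Step 2: S2/S1 = 630/835 = 0.75449
Step 3: ln(S2/S1) = ln(0.75449) = -0.28171
Step 4: m = -2.07944 / -0.28171 = 7.38

7.38 (Weibull m)


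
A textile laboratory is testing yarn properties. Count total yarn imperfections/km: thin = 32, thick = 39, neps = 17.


Formula: Total = thin places + thick places + neps
Total = 32 + 39 + 17
Total = 88 imperfections/km

88 imperfections/km


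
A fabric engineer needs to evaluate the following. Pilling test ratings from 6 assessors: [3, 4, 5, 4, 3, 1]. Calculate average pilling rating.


Formula: Mean = sum / count
Sum = 3 + 4 + 5 + 4 + 3 + 1 = 20
Mean = 20 / 6 = 3.3

3.3


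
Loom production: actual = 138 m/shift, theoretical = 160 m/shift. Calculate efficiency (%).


Formula: Efficiency% = (Actual output / Theoretical output) * 100
Efficiency% = (138 / 160) * 100
Efficiency% = 0.8625 * 100 = 86.25% ≈ 86.3%

86.3%


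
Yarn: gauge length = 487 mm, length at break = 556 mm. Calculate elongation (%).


Formula: Elongation (%) = ((L_break - L0) / L0) * 100
Step 1: Extension = 556 - 487 = 69 mm
Step 2: Elongation = (69 / 487) * 100
Step 3: Elongation = 0.141684 * 100 = 14.1684% ≈ 14.2%

14.2%


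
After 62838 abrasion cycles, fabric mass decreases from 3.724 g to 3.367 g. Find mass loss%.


Formula: Mass loss% = ((m_before - m_after) / m_before) * 100
Step 1: Mass loss = 3.724 - 3.367 = 0.357 g
Step 2: Ratio = 0.357 / 3.724 = 0.0958647
Step 3: Mass loss% = 0.0958647 * 100 = 9.58647% ≈ 9.59%

9.59%


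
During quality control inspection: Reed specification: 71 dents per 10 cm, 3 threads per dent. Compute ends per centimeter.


Formula: EPC = (dents per 10 cm * ends per dent) / 10
Step 1: Total ends per 10 cm = 71 * 3 = 213
Step 2: EPC = 213 / 10 = 21.3 ends/cm

21.3 ends/cm


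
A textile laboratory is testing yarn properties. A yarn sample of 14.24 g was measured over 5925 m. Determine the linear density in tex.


Formula: Tex = (mass_g / length_m) * 1000
Substituting: Tex = (14.24 / 5925) * 1000
Intermediate: 14.24 / 5925 = 0.00240338 g/m
Tex = 0.00240338 * 1000 = 2.40 tex

2.40 tex


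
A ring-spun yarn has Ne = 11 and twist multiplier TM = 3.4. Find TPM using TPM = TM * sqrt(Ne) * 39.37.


Formula: TPM = TM * sqrt(Ne) * 39.37
Step 1: sqrt(Ne) = sqrt(11) = 3.3166
Step 2: TM * sqrt(Ne) = 3.4 * 3.3166 = 11.2764
Step 3: TPM = 11.2764 * 39.37 = 444 twists/m

444 twists/m


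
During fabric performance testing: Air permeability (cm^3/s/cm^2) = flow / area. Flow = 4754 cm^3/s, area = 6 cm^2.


Formula: Air Permeability = Airflow / Test Area
AP = 4754 cm^3/s / 6 cm^2
AP = 792.3 cm^3/s/cm^2

792.3 cm^3/s/cm^2


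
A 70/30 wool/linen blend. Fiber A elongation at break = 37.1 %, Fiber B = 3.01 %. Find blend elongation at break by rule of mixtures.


Formula: Blend property = (fraction_A * property_A) + (fraction_B * property_B)
Step 1: Contribution A = 70/100 * 37.1 % = 25.97 %
Step 2: Contribution B = 30/100 * 3.01 % = 0.903 %
Step 3: Blend elongation at break = 25.97 + 0.903 = 26.873 %

26.873 %


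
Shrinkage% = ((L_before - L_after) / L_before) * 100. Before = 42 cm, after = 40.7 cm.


Formula: Shrinkage% = ((L_before - L_after) / L_before) * 100
Step 1: Shrinkage = 42 - 40.7 = 1.3 cm
Step 2: Shrinkage% = (1.3 / 42) * 100
Step 3: Shrinkage% = 0.030952 * 100 = 3.0952% ≈ 3.1%

3.1%


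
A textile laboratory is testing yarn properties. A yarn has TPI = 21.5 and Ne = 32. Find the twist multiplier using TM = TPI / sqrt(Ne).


Formula: TM = TPI / sqrt(Ne)
Step 1: sqrt(Ne) = sqrt(32) = 5.6569
Step 2: TM = 21.5 / 5.6569 = 3.80

3.80 TM


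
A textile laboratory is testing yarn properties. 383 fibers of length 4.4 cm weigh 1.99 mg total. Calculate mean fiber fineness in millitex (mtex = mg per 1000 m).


Formula: fineness (mtex) = mass (mg) / total length (km) = (mass_mg / total_length_m) * 1000
Step 1: Convert fiber length: 4.4 cm = 0.044 m
Step 2: Total fiber length = 383 * 0.044 = 16.852 m
Step 3: Linear density = 1.99 mg / 16.852 m = 0.1181 mg/m
Step 4: fineness = 0.1181 * 1000 = 118.1 mtex

118.1 mtex


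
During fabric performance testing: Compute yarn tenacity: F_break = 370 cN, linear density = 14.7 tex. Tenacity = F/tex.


Formula: Tenacity = Breaking force / Linear density
Tenacity = 370 cN / 14.7 tex
Tenacity = 25.17 cN/tex

25.17 cN/tex


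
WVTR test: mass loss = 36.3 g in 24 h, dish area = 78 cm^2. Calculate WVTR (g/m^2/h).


Formula: WVTR = mass_loss / (area * time)
Step 1: Convert area: 78 cm^2 = 0.0078 m^2
Step 2: WVTR = 36.3 g / (0.0078 m^2 * 24 h)
Step 3: WVTR = 36.3 / 0.1872 = 193.9 g/m^2/h

193.9 g/m^2/h


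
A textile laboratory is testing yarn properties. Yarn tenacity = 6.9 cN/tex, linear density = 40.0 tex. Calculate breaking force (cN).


Formula: Breaking force = Tenacity * Linear density
F = 6.9 cN/tex * 40.0 tex
F = 276.00 cN

276.00 cN


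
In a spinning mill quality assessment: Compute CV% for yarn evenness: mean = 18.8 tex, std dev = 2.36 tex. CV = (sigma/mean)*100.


Formula: CV% = (standard deviation / mean) * 100
Step 1: Ratio = 2.36 / 18.8 = 0.125532
Step 2: CV% = 0.125532 * 100 = 12.5532% ≈ 12.6%

12.6%


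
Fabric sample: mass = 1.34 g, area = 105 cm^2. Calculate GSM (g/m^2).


Formula: GSM = mass_g / area_m2
Step 1: Convert area: 105 cm^2 = 105 / 10000 = 0.0105 m^2
Step 2: GSM = 1.34 g / 0.0105 m^2 = 127.6 g/m^2

127.6 g/m^2


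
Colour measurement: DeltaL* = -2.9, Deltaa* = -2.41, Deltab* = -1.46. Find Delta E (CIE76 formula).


Formula: Delta E = sqrt(dL*^2 + da*^2 + db*^2)
Step 1: dL*^2 = (-2.9)^2 = 8.41
Step 2: da*^2 = (-2.41)^2 = 5.8081
Step 3: db*^2 = (-1.46)^2 = 2.1316
Step 4: Sum = 8.41 + 5.8081 + 2.1316 = 16.3497
Step 5: Delta E = sqrt(16.3497) = 4.04

4.04 Delta E


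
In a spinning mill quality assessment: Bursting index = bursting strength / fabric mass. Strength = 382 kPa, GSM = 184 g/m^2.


Formula: Bursting Index = Bursting Strength / Fabric GSM
BI = 382 kPa / 184 g/m^2
BI = 2.076 kPa/(g/m^2)

2.076 kPa/(g/m^2)


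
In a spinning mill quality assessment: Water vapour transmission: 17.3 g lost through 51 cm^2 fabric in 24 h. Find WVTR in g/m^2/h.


Formula: WVTR = mass_loss / (area * time)
Step 1: Convert area: 51 cm^2 = 0.0051 m^2
Step 2: WVTR = 17.3 g / (0.0051 m^2 * 24 h)
Step 3: WVTR = 17.3 / 0.1224 = 141.3 g/m^2/h

141.3 g/m^2/h


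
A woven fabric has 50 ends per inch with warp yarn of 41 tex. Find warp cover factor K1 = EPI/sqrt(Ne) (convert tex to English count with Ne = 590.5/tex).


Formula: K1 = EPI / sqrt(Ne), with Ne = 590.5 / tex_warp
Step 1: Ne = 590.5 / 41 = 14.402
Step 2: sqrt(Ne) = sqrt(14.402) = 3.795
Step 3: K1 = 50 / 3.795 = 13.2

13.2


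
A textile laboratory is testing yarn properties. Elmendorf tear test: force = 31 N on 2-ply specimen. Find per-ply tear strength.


Formula: Per-ply strength = Total force / Number of plies
Per-ply = 31 N / 2
Per-ply = 15.5 N

15.5 N


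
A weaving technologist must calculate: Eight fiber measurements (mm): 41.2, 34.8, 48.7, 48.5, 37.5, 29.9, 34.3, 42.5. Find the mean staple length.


Formula: Mean = sum of lengths / count
Sum = 41.2 + 34.8 + 48.7 + 48.5 + 37.5 + 29.9 + 34.3 + 42.5
Sum = 317.4 mm
Mean = 317.4 / 8 = 39.68 mm

39.68 mm


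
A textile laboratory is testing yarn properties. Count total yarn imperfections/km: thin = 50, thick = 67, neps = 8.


Formula: Total = thin places + thick places + neps
Total = 50 + 67 + 8
Total = 125 imperfections/km

125 imperfections/km


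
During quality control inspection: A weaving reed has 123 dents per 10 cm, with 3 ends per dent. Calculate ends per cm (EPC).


Formula: EPC = (dents per 10 cm * ends per dent) / 10
Step 1: Total ends per 10 cm = 123 * 3 = 369
Step 2: EPC = 369 / 10 = 36.9 ends/cm

36.9 ends/cm


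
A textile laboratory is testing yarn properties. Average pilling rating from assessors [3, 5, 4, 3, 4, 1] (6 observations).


Formula: Mean = sum / count
Sum = 3 + 5 + 4 + 3 + 4 + 1 = 20
Mean = 20 / 6 = 3.3

3.3


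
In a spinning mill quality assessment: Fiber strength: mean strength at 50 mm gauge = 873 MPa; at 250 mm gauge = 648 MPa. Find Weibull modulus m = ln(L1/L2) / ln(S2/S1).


Formula: m = ln(L1/L2) / ln(S2/S1)
Step 1: ln(L1/L2) = ln(50/250) = -1.60944
Step 2: S2/S1 = 648/873 = 0.74227
Step 3: ln(S2/S1) = ln(0.74227) = -0.29804
Step 4: m = -1.60944 / -0.29804 = 5.40

5.40 (Weibull m)


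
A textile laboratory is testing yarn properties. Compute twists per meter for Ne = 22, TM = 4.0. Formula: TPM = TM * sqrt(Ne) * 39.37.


Formula: TPM = TM * sqrt(Ne) * 39.37
Step 1: sqrt(Ne) = sqrt(22) = 4.6904
Step 2: TM * sqrt(Ne) = 4.0 * 4.6904 = 18.7616
Step 3: TPM = 18.7616 * 39.37 = 739 twists/m

739 twists/m


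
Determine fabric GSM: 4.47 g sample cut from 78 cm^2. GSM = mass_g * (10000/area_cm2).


Formula: GSM = mass_g / area_m2
Step 1: Convert area: 78 cm^2 = 78 / 10000 = 0.0078 m^2
Step 2: GSM = 4.47 g / 0.0078 m^2 = 573.1 g/m^2

573.1 g/m^2


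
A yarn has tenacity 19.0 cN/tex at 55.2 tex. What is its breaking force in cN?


Formula: Breaking force = Tenacity * Linear density
F = 19.0 cN/tex * 55.2 tex
F = 1048.80 cN

1048.80 cN


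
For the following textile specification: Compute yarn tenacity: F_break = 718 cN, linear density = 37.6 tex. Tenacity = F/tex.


Formula: Tenacity = Breaking force / Linear density
Tenacity = 718 cN / 37.6 tex
Tenacity = 19.10 cN/tex

19.10 cN/tex


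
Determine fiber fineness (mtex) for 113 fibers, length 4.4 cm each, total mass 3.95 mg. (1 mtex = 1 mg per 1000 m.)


Formula: fineness (mtex) = mass (mg) / total length (km) = (mass_mg / total_length_m) * 1000
Step 1: Convert fiber length: 4.4 cm = 0.044 m
Step 2: Total fiber length = 113 * 0.044 = 4.972 m
Step 3: Linear density = 3.95 mg / 4.972 m = 0.7944 mg/m
Step 4: fineness = 0.7944 * 1000 = 794.4 mtex

794.4 mtex


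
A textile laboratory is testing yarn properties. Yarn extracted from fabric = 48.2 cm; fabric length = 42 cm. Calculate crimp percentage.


Formula: Crimp% = ((L_yarn - L_fabric) / L_fabric) * 100
Step 1: Extension = 48.2 - 42 = 6.2 cm
Step 2: Crimp% = (6.2 / 42) * 100
Step 3: Crimp% = 0.147619 * 100 = 14.7619% ≈ 14.8%

14.8%


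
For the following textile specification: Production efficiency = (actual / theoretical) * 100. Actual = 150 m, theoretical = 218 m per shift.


Formula: Efficiency% = (Actual output / Theoretical output) * 100
Efficiency% = (150 / 218) * 100
Efficiency% = 0.688073 * 100 = 68.8073% ≈ 68.8%

68.8%


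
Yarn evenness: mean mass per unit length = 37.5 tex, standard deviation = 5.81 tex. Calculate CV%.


Formula: CV% = (standard deviation / mean) * 100
Step 1: Ratio = 5.81 / 37.5 = 0.154933
Step 2: CV% = 0.154933 * 100 = 15.4933% ≈ 15.5%

15.5%


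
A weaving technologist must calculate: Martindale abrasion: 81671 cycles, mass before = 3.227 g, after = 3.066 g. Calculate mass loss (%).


Formula: Mass loss% = ((m_before - m_after) / m_before) * 100
Step 1: Mass loss = 3.227 - 3.066 = 0.161 g
Step 2: Ratio = 0.161 / 3.227 = 0.0498915
Step 3: Mass loss% = 0.0498915 * 100 = 4.98915% ≈ 4.99%

4.99%


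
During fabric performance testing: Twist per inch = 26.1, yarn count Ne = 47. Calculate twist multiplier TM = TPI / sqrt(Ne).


Formula: TM = TPI / sqrt(Ne)
Step 1: sqrt(Ne) = sqrt(47) = 6.8557
Step 2: TM = 26.1 / 6.8557 = 3.81

3.81 TM
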